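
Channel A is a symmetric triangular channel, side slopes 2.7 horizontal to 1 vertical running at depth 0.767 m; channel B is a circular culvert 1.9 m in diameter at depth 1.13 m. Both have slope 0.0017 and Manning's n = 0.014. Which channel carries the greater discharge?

Channel A: For a triangular section with side slope z = 2.7: A = zy² = 2.7×0.767² = 1.588 m²; P = 2y√(1+z²) = 2×0.767×2.879 = 4.417 m. Hydraulic radius R = A/P = 1.588/4.417 = 0.3596 m. Q_A = (1/0.014)·1.588·0.3596^(2/3)·√0.0017 = 2.366 m³/s.
Channel B: For a circular section of diameter D = 1.9 m at depth y = 1.13 m, the central angle is θ = 2 arccos(1 − 2y/D) = 3.523 rad. Then A = (D²/8)(θ − sin θ) = 1.758 m² and P = Dθ/2 = 3.347 m. Hydraulic radius R = A/P = 1.758/3.347 = 0.5252 m. Q_B = (1/0.014)·1.758·0.5252^(2/3)·√0.0017 = 3.369 m³/s.
Q_A = 2.366 m³/s vs Q_B = 3.369 m³/s, so channel B carries more.

channel B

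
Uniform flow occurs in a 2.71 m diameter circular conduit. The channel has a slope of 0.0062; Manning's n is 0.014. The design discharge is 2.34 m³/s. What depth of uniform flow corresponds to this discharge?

Manning's equation rearranged: A R^(2/3) = nQ / (1·√S) = 0.014 × 2.34 / (√0.0062) = 0.4161.
Trying y = 0.485 m: A R^(2/3) = 0.3108 — low.
Trying y = 0.699 m: A R^(2/3) = 0.6484 — high.
Trying y = 0.56 m: A R^(2/3) = 0.4163 — close enough.

y_n = 0.56 m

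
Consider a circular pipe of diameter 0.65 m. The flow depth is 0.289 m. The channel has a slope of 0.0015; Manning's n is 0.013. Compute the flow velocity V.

For a circular section of diameter D = 0.65 m at depth y = 0.289 m, the central angle is θ = 2 arccos(1 − 2y/D) = 2.92 rad. Then A = (D²/8)(θ − sin θ) = 0.1426 m² and P = Dθ/2 = 0.9489 m.
Hydraulic radius R = A/P = 0.1426/0.9489 = 0.1502 m.
From Manning's equation, V = (1/n) R^(2/3) S^(1/2) = (1/0.013) × 0.1502^(2/3) × 0.0015^(1/2) = 0.842 m/s.

V = 0.842 m/s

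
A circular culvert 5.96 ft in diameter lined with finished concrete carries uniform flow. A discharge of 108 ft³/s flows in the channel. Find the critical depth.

y_c = 2.81 ft

At critical depth, Q² T / (g A³) = 1, i.e. A³/T = Q²/g = 108²/32.2 = 362.2.
At y = 3.24 ft: A³/T = 626.8 — over.
At y = 2.34 ft: A³/T = 180.4 — short.
At y = 2.81 ft: A³/T = 363.9 — matches.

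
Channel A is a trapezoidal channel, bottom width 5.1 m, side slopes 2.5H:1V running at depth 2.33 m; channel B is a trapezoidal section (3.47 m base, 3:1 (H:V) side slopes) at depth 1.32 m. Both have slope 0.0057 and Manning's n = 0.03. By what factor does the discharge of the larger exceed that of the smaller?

Channel A: With bottom width b = 5.1 m and side slope z = 2.5: A = (b + zy)y = (5.1 + 2.5×2.33)×2.33 = 25.46 m²; P = b + 2y√(1+z²) = 5.1 + 2×2.33×2.693 = 17.65 m. Hydraulic radius R = A/P = 25.46/17.65 = 1.442 m. Q_A = (1/0.03)·25.46·1.442^(2/3)·√0.0057 = 81.78 m³/s.
Channel B: With bottom width b = 3.47 m and side slope z = 3: A = (b + zy)y = (3.47 + 3×1.32)×1.32 = 9.808 m²; P = b + 2y√(1+z²) = 3.47 + 2×1.32×3.162 = 11.82 m. Hydraulic radius R = A/P = 9.808/11.82 = 0.8299 m. Q_B = (1/0.03)·9.808·0.8299^(2/3)·√0.0057 = 21.8 m³/s.
The larger discharge is 81.78 m³/s and the smaller is 21.8 m³/s; the ratio is 3.75.

3.75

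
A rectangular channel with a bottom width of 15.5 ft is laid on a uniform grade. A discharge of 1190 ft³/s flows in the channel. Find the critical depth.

y_c = 5.68 ft

For a rectangular channel, critical depth y_c = (q²/g)^(1/3) where q = Q/b = 1190/15.5 = 76.77 ft²/s.
So y_c = (76.77²/32.2)^(1/3) = 5.68 ft.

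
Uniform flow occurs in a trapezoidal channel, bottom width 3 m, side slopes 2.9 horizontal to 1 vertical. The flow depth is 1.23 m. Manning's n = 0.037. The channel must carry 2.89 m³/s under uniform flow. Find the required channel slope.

With bottom width b = 3 m and side slope z = 2.9: A = (b + zy)y = (3 + 2.9×1.23)×1.23 = 8.077 m²; P = b + 2y√(1+z²) = 3 + 2×1.23×3.068 = 10.55 m.
Hydraulic radius R = A/P = 8.077/10.55 = 0.7659 m.
From Manning's equation, S = [nQ / (1 A R^(2/3))]² = [0.037 × 2.89 / (1 × 8.077 × 0.7659^(2/3))]² = 0.00025.

S = 0.00025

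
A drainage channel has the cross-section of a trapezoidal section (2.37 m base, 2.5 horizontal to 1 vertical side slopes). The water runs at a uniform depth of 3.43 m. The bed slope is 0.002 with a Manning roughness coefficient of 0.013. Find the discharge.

Q = 191 m³/s

With bottom width b = 2.37 m and side slope z = 2.5: A = (b + zy)y = (2.37 + 2.5×3.43)×3.43 = 37.54 m²; P = b + 2y√(1+z²) = 2.37 + 2×3.43×2.693 = 20.84 m.
Hydraulic radius R = A/P = 37.54/20.84 = 1.801 m.
Manning's equation: Q = (1/n) A R^(2/3) S^(1/2) = (1/0.013) × 37.54 × 1.801^(2/3) × 0.002^(1/2) = 191 m³/s.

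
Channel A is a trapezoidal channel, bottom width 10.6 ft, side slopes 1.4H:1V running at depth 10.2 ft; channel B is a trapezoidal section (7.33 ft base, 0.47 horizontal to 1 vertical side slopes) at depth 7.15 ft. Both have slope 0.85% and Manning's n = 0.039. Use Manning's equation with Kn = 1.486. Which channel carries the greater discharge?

Channel A: With bottom width b = 10.6 ft and side slope z = 1.4: A = (b + zy)y = (10.6 + 1.4×10.2)×10.2 = 253.8 ft²; P = b + 2y√(1+z²) = 10.6 + 2×10.2×1.72 = 45.7 ft. Hydraulic radius R = A/P = 253.8/45.7 = 5.553 ft. Q_A = (1.486/0.039)·253.8·5.553^(2/3)·√0.0085 = 2796 ft³/s.
Channel B: With bottom width b = 7.33 ft and side slope z = 0.47: A = (b + zy)y = (7.33 + 0.47×7.15)×7.15 = 76.44 ft²; P = b + 2y√(1+z²) = 7.33 + 2×7.15×1.105 = 23.13 ft. Hydraulic radius R = A/P = 76.44/23.13 = 3.305 ft. Q_B = (1.486/0.039)·76.44·3.305^(2/3)·√0.0085 = 595.7 ft³/s.
Q_A = 2796 ft³/s vs Q_B = 595.7 ft³/s, so channel A carries more.

channel A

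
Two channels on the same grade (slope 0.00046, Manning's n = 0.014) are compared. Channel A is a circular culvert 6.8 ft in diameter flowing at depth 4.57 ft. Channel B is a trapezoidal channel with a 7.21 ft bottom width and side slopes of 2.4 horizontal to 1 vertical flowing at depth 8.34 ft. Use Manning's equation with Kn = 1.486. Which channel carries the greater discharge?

channel B

Channel A: For a circular section of diameter D = 6.8 ft at depth y = 4.57 ft, the central angle is θ = 2 arccos(1 − 2y/D) = 3.844 rad. Then A = (D²/8)(θ − sin θ) = 25.95 ft² and P = Dθ/2 = 13.07 ft. Hydraulic radius R = A/P = 25.95/13.07 = 1.986 ft. Q_A = (1.486/0.014)·25.95·1.986^(2/3)·√0.00046 = 93.35 ft³/s.
Channel B: With bottom width b = 7.21 ft and side slope z = 2.4: A = (b + zy)y = (7.21 + 2.4×8.34)×8.34 = 227.1 ft²; P = b + 2y√(1+z²) = 7.21 + 2×8.34×2.6 = 50.58 ft. Hydraulic radius R = A/P = 227.1/50.58 = 4.489 ft. Q_B = (1.486/0.014)·227.1·4.489^(2/3)·√0.00046 = 1407 ft³/s.
Q_A = 93.35 ft³/s vs Q_B = 1407 ft³/s, so channel B carries more.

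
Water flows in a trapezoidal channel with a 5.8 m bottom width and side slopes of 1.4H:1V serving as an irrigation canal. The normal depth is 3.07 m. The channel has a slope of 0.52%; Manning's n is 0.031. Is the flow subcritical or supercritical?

subcritical

With bottom width b = 5.8 m and side slope z = 1.4: A = (b + zy)y = (5.8 + 1.4×3.07)×3.07 = 31 m²; P = b + 2y√(1+z²) = 5.8 + 2×3.07×1.72 = 16.36 m.
Hydraulic radius R = A/P = 31/16.36 = 1.894 m.
V = (1/n) R^(2/3) √S = (1/0.031) × 1.894^(2/3) × √0.0052 = 3.562 m/s. Hydraulic depth D_h = A/T = 31/14.4 = 2.153 m.
Froude number Fr = V/√(g·D_h) = 3.562/√(9.81×2.153) = 0.775, which is less than 1, so the flow is subcritical.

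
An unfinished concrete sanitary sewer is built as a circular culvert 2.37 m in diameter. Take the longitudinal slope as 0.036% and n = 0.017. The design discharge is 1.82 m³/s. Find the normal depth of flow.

y_n = 1.22 m

Manning's equation rearranged: A R^(2/3) = nQ / (1·√S) = 0.017 × 1.82 / (√0.00036) = 1.631.
Trying y = 0.952 m: A R^(2/3) = 1.057 — low.
Trying y = 1.22 m: A R^(2/3) = 1.634 — matches.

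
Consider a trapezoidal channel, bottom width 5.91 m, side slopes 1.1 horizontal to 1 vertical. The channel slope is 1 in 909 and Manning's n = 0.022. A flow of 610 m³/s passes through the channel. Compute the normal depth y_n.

Manning's equation rearranged: A R^(2/3) = nQ / (1·√S) = 0.022 × 610 / (√0.0011) = 404.6.
At y = 7.38 m: A R^(2/3) = 248.4 — low.
At y = 11.3 m: A R^(2/3) = 625.7 — high.
At y = 9.27 m: A R^(2/3) = 404.6 — matches.

y_n = 9.27 m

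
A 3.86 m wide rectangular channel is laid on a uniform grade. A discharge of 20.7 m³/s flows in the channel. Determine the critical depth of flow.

y_c = 1.43 m

For a rectangular channel, critical depth y_c = (q²/g)^(1/3) where q = Q/b = 20.7/3.86 = 5.363 m²/s.
So y_c = (5.363²/9.81)^(1/3) = 1.43 m.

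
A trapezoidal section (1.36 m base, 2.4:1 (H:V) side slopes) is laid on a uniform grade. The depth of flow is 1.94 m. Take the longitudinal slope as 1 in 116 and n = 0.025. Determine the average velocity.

V = 3.76 m/s

With bottom width b = 1.36 m and side slope z = 2.4: A = (b + zy)y = (1.36 + 2.4×1.94)×1.94 = 11.67 m²; P = b + 2y√(1+z²) = 1.36 + 2×1.94×2.6 = 11.45 m.
Hydraulic radius R = A/P = 11.67/11.45 = 1.019 m.
From Manning's equation, V = (1/n) R^(2/3) S^(1/2) = (1/0.025) × 1.019^(2/3) × 0.008621^(1/2) = 3.76 m/s.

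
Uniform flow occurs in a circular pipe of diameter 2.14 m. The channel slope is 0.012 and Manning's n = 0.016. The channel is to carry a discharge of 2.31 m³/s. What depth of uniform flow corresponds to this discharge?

y_n = 0.545 m

Manning's equation rearranged: A R^(2/3) = nQ / (1·√S) = 0.016 × 2.31 / (√0.012) = 0.3374.
At y = 0.409 m: A R^(2/3) = 0.1893 — low.
At y = 0.636 m: A R^(2/3) = 0.4558 — high.
At y = 0.545 m: A R^(2/3) = 0.3368 — matches.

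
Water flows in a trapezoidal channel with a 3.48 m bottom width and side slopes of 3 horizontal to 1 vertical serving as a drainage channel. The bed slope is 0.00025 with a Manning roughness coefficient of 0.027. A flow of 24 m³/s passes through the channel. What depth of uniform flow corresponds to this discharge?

Manning's equation rearranged: A R^(2/3) = nQ / (1·√S) = 0.027 × 24 / (√0.00025) = 40.98.
At y = 3.37 m: A R^(2/3) = 68.95 — too large.
At y = 2.69 m: A R^(2/3) = 41 — ≈ 40.98.

y_n = 2.69 m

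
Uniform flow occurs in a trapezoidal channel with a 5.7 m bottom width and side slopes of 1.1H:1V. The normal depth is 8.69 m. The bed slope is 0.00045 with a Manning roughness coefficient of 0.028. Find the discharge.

With bottom width b = 5.7 m and side slope z = 1.1: A = (b + zy)y = (5.7 + 1.1×8.69)×8.69 = 132.6 m²; P = b + 2y√(1+z²) = 5.7 + 2×8.69×1.487 = 31.54 m.
Hydraulic radius R = A/P = 132.6/31.54 = 4.205 m.
Manning's equation: Q = (1/n) A R^(2/3) S^(1/2) = (1/0.028) × 132.6 × 4.205^(2/3) × 0.00045^(1/2) = 262 m³/s.

Q = 262 m³/s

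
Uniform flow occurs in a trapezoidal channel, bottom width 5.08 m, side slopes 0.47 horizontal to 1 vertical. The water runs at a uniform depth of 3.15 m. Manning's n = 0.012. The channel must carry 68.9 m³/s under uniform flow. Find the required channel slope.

With bottom width b = 5.08 m and side slope z = 0.47: A = (b + zy)y = (5.08 + 0.47×3.15)×3.15 = 20.67 m²; P = b + 2y√(1+z²) = 5.08 + 2×3.15×1.105 = 12.04 m.
Hydraulic radius R = A/P = 20.67/12.04 = 1.716 m.
From Manning's equation, S = [nQ / (1 A R^(2/3))]² = [0.012 × 68.9 / (1 × 20.67 × 1.716^(2/3))]² = 0.000779.

S = 0.000779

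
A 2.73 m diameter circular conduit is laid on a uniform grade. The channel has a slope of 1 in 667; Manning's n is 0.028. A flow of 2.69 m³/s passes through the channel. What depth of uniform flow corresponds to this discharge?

Manning's equation rearranged: A R^(2/3) = nQ / (1·√S) = 0.028 × 2.69 / (√0.001499) = 1.945.
Trying y = 1.38 m: A R^(2/3) = 2.311 — over.
Trying y = 1.25 m: A R^(2/3) = 1.949 — ≈ 1.945.

y_n = 1.25 m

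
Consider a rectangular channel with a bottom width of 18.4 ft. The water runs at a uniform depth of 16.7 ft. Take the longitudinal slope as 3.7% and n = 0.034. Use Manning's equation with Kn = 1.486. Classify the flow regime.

Flow area A = b·y = 18.4 × 16.7 = 307.3 ft². Wetted perimeter P = b + 2y = 18.4 + 2×16.7 = 51.8 ft.
Hydraulic radius R = A/P = 307.3/51.8 = 5.932 ft.
V = (1.486/n) R^(2/3) √S = (1.486/0.034) × 5.932^(2/3) × √0.037 = 27.55 ft/s. Hydraulic depth D_h = A/T = 307.3/18.4 = 16.7 ft.
Froude number Fr = V/√(g·D_h) = 27.55/√(32.2×16.7) = 1.19, which is greater than 1, so the flow is supercritical.

supercritical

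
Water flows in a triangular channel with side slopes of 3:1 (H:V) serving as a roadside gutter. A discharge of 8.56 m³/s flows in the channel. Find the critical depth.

y_c = 1.11 m

At critical depth, Q² T / (g A³) = 1, i.e. A³/T = Q²/g = 8.56²/9.81 = 7.469.
At y = 1.23 m: A³/T = 12.67 — over.
At y = 1.11 m: A³/T = 7.583 — matches.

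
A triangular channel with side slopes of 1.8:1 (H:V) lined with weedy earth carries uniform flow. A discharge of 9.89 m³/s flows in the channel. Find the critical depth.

At critical depth, Q² T / (g A³) = 1, i.e. A³/T = Q²/g = 9.89²/9.81 = 9.971.
Trying y = 1.65 m: A³/T = 19.81 — too large.
Trying y = 1.06 m: A³/T = 2.168 — too small.
Trying y = 1.44 m: A³/T = 10.03 — matches.

y_c = 1.44 m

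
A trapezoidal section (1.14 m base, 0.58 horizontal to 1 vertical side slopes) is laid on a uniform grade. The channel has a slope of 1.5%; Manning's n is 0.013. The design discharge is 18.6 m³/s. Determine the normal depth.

y_n = 1.39 m

Manning's equation rearranged: A R^(2/3) = nQ / (1·√S) = 0.013 × 18.6 / (√0.015) = 1.974.
Trying y = 1.67 m: A R^(2/3) = 2.787 — too large.
Trying y = 1.19 m: A R^(2/3) = 1.479 — too small.
Trying y = 1.39 m: A R^(2/3) = 1.97 — matches.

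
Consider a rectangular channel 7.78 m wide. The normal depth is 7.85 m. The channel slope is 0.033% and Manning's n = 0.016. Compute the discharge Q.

Q = 131 m³/s

Flow area A = b·y = 7.78 × 7.85 = 61.07 m². Wetted perimeter P = b + 2y = 7.78 + 2×7.85 = 23.48 m.
Hydraulic radius R = A/P = 61.07/23.48 = 2.601 m.
Manning's equation: Q = (1/n) A R^(2/3) S^(1/2) = (1/0.016) × 61.07 × 2.601^(2/3) × 0.00033^(1/2) = 131 m³/s.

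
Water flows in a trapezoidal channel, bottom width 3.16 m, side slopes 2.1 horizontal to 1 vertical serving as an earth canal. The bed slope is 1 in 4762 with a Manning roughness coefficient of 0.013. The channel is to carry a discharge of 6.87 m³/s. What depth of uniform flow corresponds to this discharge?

Manning's equation rearranged: A R^(2/3) = nQ / (1·√S) = 0.013 × 6.87 / (√0.00021) = 6.163.
At y = 0.945 m: A R^(2/3) = 3.623 — too small.
At y = 1.56 m: A R^(2/3) = 9.797 — too large.
At y = 1.24 m: A R^(2/3) = 6.162 — matches.

y_n = 1.24 m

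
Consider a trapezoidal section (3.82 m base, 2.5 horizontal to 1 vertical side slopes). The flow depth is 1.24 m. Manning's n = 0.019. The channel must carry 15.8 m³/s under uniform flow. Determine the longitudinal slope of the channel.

With bottom width b = 3.82 m and side slope z = 2.5: A = (b + zy)y = (3.82 + 2.5×1.24)×1.24 = 8.581 m²; P = b + 2y√(1+z²) = 3.82 + 2×1.24×2.693 = 10.5 m.
Hydraulic radius R = A/P = 8.581/10.5 = 0.8174 m.
From Manning's equation, S = [nQ / (1 A R^(2/3))]² = [0.019 × 15.8 / (1 × 8.581 × 0.8174^(2/3))]² = 0.0016.

S = 0.0016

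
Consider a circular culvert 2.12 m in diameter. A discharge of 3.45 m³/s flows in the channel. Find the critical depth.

y_c = 0.869 m

At critical depth, Q² T / (g A³) = 1, i.e. A³/T = Q²/g = 3.45²/9.81 = 1.213.
Trying y = 0.982 m: A³/T = 1.936 — high.
Trying y = 0.658 m: A³/T = 0.4148 — low.
Trying y = 0.869 m: A³/T = 1.212 — matches.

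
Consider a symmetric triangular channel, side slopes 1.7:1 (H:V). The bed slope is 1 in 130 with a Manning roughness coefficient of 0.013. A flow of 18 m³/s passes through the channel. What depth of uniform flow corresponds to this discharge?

Manning's equation rearranged: A R^(2/3) = nQ / (1·√S) = 0.013 × 18 / (√0.007692) = 2.668.
Trying y = 1.13 m: A R^(2/3) = 1.344 — low.
Trying y = 1.84 m: A R^(2/3) = 4.931 — high.
Trying y = 1.46 m: A R^(2/3) = 2.661 — matches.

y_n = 1.46 m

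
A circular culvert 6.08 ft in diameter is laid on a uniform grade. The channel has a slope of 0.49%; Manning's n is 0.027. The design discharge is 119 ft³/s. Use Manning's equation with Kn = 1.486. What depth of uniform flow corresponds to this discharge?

Manning's equation rearranged: A R^(2/3) = nQ / (1.486·√S) = 0.027 × 119 / (1.486 × √0.0049) = 30.89.
Trying y = 3.32 ft: A R^(2/3) = 22.22 — too small.
Trying y = 5.12 ft: A R^(2/3) = 39.27 — too large.
Trying y = 4.13 ft: A R^(2/3) = 30.87 — matches.

y_n = 4.13 ft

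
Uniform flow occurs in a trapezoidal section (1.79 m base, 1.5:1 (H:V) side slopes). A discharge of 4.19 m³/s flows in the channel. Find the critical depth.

y_c = 0.677 m

At critical depth, Q² T / (g A³) = 1, i.e. A³/T = Q²/g = 4.19²/9.81 = 1.79.
At y = 0.599 m: A³/T = 1.164 — too small.
At y = 0.835 m: A³/T = 3.818 — too large.
At y = 0.677 m: A³/T = 1.793 — ≈ 1.79.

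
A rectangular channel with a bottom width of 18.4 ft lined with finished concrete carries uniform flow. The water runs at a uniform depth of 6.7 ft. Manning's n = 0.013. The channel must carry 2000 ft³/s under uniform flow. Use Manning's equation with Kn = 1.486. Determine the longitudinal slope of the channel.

Flow area A = b·y = 18.4 × 6.7 = 123.3 ft². Wetted perimeter P = b + 2y = 18.4 + 2×6.7 = 31.8 ft.
Hydraulic radius R = A/P = 123.3/31.8 = 3.877 ft.
From Manning's equation, S = [nQ / (1.486 A R^(2/3))]² = [0.013 × 2000 / (1.486 × 123.3 × 3.877^(2/3))]² = 0.00331.

S = 0.00331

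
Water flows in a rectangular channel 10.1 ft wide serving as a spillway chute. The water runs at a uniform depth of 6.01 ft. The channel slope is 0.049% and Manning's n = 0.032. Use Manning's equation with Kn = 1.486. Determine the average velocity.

Flow area A = b·y = 10.1 × 6.01 = 60.7 ft². Wetted perimeter P = b + 2y = 10.1 + 2×6.01 = 22.12 ft.
Hydraulic radius R = A/P = 60.7/22.12 = 2.744 ft.
From Manning's equation, V = (1.486/n) R^(2/3) S^(1/2) = (1.486/0.032) × 2.744^(2/3) × 0.00049^(1/2) = 2.01 ft/s.

V = 2.01 ft/s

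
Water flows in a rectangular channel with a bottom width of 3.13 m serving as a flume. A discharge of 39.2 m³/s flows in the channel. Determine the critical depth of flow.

For a rectangular channel, critical depth y_c = (q²/g)^(1/3) where q = Q/b = 39.2/3.13 = 12.52 m²/s.
So y_c = (12.52²/9.81)^(1/3) = 2.52 m.

y_c = 2.52 m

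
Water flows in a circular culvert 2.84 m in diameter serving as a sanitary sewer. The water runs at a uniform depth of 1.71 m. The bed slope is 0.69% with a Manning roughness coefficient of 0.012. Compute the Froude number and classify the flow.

supercritical

For a circular section of diameter D = 2.84 m at depth y = 1.71 m, the central angle is θ = 2 arccos(1 − 2y/D) = 3.553 rad. Then A = (D²/8)(θ − sin θ) = 3.985 m² and P = Dθ/2 = 5.045 m.
Hydraulic radius R = A/P = 3.985/5.045 = 0.7899 m.
V = (1/n) R^(2/3) √S = (1/0.012) × 0.7899^(2/3) × √0.0069 = 5.915 m/s. Hydraulic depth D_h = A/T = 3.985/2.78 = 1.433 m.
Froude number Fr = V/√(g·D_h) = 5.915/√(9.81×1.433) = 1.58, which is greater than 1, so the flow is supercritical.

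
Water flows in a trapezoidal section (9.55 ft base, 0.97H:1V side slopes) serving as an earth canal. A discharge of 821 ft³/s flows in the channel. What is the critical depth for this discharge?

y_c = 5.11 ft

At critical depth, Q² T / (g A³) = 1, i.e. A³/T = Q²/g = 821²/32.2 = 20930.
Try y = 4.48 ft: A³/T = 13230 — too small.
Try y = 5.54 ft: A³/T = 27840 — too large.
Try y = 5.11 ft: A³/T = 20930 — close enough.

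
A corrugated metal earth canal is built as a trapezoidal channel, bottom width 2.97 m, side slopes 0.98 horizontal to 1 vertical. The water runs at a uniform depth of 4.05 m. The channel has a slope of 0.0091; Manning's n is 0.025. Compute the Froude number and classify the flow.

With bottom width b = 2.97 m and side slope z = 0.98: A = (b + zy)y = (2.97 + 0.98×4.05)×4.05 = 28.1 m²; P = b + 2y√(1+z²) = 2.97 + 2×4.05×1.4 = 14.31 m.
Hydraulic radius R = A/P = 28.1/14.31 = 1.964 m.
V = (1/n) R^(2/3) √S = (1/0.025) × 1.964^(2/3) × √0.0091 = 5.984 m/s. Hydraulic depth D_h = A/T = 28.1/10.91 = 2.576 m.
Froude number Fr = V/√(g·D_h) = 5.984/√(9.81×2.576) = 1.19, which is greater than 1, so the flow is supercritical.

supercritical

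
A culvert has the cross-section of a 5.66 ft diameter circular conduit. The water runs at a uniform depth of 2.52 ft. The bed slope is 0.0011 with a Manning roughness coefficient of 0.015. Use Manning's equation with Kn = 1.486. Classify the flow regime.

subcritical

For a circular section of diameter D = 5.66 ft at depth y = 2.52 ft, the central angle is θ = 2 arccos(1 − 2y/D) = 2.922 rad. Then A = (D²/8)(θ − sin θ) = 10.83 ft² and P = Dθ/2 = 8.269 ft.
Hydraulic radius R = A/P = 10.83/8.269 = 1.31 ft.
V = (1.486/n) R^(2/3) √S = (1.486/0.015) × 1.31^(2/3) × √0.0011 = 3.933 ft/s. Hydraulic depth D_h = A/T = 10.83/5.626 = 1.925 ft.
Froude number Fr = V/√(g·D_h) = 3.933/√(32.2×1.925) = 0.5, which is less than 1, so the flow is subcritical.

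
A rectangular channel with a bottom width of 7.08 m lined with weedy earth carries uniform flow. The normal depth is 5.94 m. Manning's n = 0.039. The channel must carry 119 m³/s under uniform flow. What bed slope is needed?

S = 0.00421

Flow area A = b·y = 7.08 × 5.94 = 42.06 m². Wetted perimeter P = b + 2y = 7.08 + 2×5.94 = 18.96 m.
Hydraulic radius R = A/P = 42.06/18.96 = 2.218 m.
From Manning's equation, S = [nQ / (1 A R^(2/3))]² = [0.039 × 119 / (1 × 42.06 × 2.218^(2/3))]² = 0.00421.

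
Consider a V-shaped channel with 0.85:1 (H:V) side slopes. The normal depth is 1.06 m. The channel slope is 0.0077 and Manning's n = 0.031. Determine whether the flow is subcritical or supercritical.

subcritical

For a triangular section with side slope z = 0.85: A = zy² = 0.85×1.06² = 0.9551 m²; P = 2y√(1+z²) = 2×1.06×1.312 = 2.782 m.
Hydraulic radius R = A/P = 0.9551/2.782 = 0.3433 m.
V = (1/n) R^(2/3) √S = (1/0.031) × 0.3433^(2/3) × √0.0077 = 1.388 m/s. Hydraulic depth D_h = A/T = 0.9551/1.802 = 0.53 m.
Froude number Fr = V/√(g·D_h) = 1.388/√(9.81×0.53) = 0.609, which is less than 1, so the flow is subcritical.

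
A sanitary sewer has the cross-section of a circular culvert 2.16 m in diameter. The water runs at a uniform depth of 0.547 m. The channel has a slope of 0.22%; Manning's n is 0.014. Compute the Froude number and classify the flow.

subcritical

For a circular section of diameter D = 2.16 m at depth y = 0.547 m, the central angle is θ = 2 arccos(1 − 2y/D) = 2.109 rad. Then A = (D²/8)(θ − sin θ) = 0.7295 m² and P = Dθ/2 = 2.278 m.
Hydraulic radius R = A/P = 0.7295/2.278 = 0.3202 m.
V = (1/n) R^(2/3) √S = (1/0.014) × 0.3202^(2/3) × √0.0022 = 1.568 m/s. Hydraulic depth D_h = A/T = 0.7295/1.879 = 0.3883 m.
Froude number Fr = V/√(g·D_h) = 1.568/√(9.81×0.3883) = 0.803, which is less than 1, so the flow is subcritical.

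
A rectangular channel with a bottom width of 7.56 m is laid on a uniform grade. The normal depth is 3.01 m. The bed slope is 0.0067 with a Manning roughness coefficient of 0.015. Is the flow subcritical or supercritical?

supercritical

Flow area A = b·y = 7.56 × 3.01 = 22.76 m². Wetted perimeter P = b + 2y = 7.56 + 2×3.01 = 13.58 m.
Hydraulic radius R = A/P = 22.76/13.58 = 1.676 m.
V = (1/n) R^(2/3) √S = (1/0.015) × 1.676^(2/3) × √0.0067 = 7.698 m/s. Hydraulic depth D_h = A/T = 22.76/7.56 = 3.01 m.
Froude number Fr = V/√(g·D_h) = 7.698/√(9.81×3.01) = 1.42, which is greater than 1, so the flow is supercritical.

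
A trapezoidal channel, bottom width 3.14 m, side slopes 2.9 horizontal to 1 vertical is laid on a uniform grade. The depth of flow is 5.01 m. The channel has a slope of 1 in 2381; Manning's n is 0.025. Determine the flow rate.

With bottom width b = 3.14 m and side slope z = 2.9: A = (b + zy)y = (3.14 + 2.9×5.01)×5.01 = 88.52 m²; P = b + 2y√(1+z²) = 3.14 + 2×5.01×3.068 = 33.88 m.
Hydraulic radius R = A/P = 88.52/33.88 = 2.613 m.
Manning's equation: Q = (1/n) A R^(2/3) S^(1/2) = (1/0.025) × 88.52 × 2.613^(2/3) × 0.00042^(1/2) = 138 m³/s.

Q = 138 m³/s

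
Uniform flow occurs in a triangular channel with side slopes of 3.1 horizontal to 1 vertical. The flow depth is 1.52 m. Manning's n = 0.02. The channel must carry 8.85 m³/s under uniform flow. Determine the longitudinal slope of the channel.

S = 0.000941

For a triangular section with side slope z = 3.1: A = zy² = 3.1×1.52² = 7.162 m²; P = 2y√(1+z²) = 2×1.52×3.257 = 9.902 m.
Hydraulic radius R = A/P = 7.162/9.902 = 0.7233 m.
From Manning's equation, S = [nQ / (1 A R^(2/3))]² = [0.02 × 8.85 / (1 × 7.162 × 0.7233^(2/3))]² = 0.000941.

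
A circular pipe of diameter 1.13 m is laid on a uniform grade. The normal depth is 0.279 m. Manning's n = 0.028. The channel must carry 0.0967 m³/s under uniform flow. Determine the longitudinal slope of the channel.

S = 0.0022

For a circular section of diameter D = 1.13 m at depth y = 0.279 m, the central angle is θ = 2 arccos(1 − 2y/D) = 2.08 rad. Then A = (D²/8)(θ − sin θ) = 0.1926 m² and P = Dθ/2 = 1.175 m.
Hydraulic radius R = A/P = 0.1926/1.175 = 0.1639 m.
From Manning's equation, S = [nQ / (1 A R^(2/3))]² = [0.028 × 0.0967 / (1 × 0.1926 × 0.1639^(2/3))]² = 0.0022.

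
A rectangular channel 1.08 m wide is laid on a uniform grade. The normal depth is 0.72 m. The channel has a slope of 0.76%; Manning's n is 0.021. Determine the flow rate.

Flow area A = b·y = 1.08 × 0.72 = 0.7776 m². Wetted perimeter P = b + 2y = 1.08 + 2×0.72 = 2.52 m.
Hydraulic radius R = A/P = 0.7776/2.52 = 0.3086 m.
Manning's equation: Q = (1/n) A R^(2/3) S^(1/2) = (1/0.021) × 0.7776 × 0.3086^(2/3) × 0.0076^(1/2) = 1.47 m³/s.

Q = 1.47 m³/s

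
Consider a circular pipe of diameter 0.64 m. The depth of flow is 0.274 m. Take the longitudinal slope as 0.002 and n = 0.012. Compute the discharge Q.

Q = 0.135 m³/s

For a circular section of diameter D = 0.64 m at depth y = 0.274 m, the central angle is θ = 2 arccos(1 − 2y/D) = 2.853 rad. Then A = (D²/8)(θ − sin θ) = 0.1315 m² and P = Dθ/2 = 0.913 m.
Hydraulic radius R = A/P = 0.1315/0.913 = 0.144 m.
Manning's equation: Q = (1/n) A R^(2/3) S^(1/2) = (1/0.012) × 0.1315 × 0.144^(2/3) × 0.002^(1/2) = 0.135 m³/s.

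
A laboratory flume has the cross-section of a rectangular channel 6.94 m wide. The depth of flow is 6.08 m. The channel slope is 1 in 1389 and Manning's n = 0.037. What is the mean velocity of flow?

V = 1.23 m/s

Flow area A = b·y = 6.94 × 6.08 = 42.2 m². Wetted perimeter P = b + 2y = 6.94 + 2×6.08 = 19.1 m.
Hydraulic radius R = A/P = 42.2/19.1 = 2.209 m.
From Manning's equation, V = (1/n) R^(2/3) S^(1/2) = (1/0.037) × 2.209^(2/3) × 0.0007199^(1/2) = 1.23 m/s.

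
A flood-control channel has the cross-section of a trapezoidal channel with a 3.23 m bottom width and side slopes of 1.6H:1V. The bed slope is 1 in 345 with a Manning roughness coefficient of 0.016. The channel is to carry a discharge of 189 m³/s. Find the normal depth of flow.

y_n = 3.79 m

Manning's equation rearranged: A R^(2/3) = nQ / (1·√S) = 0.016 × 189 / (√0.002899) = 56.17.
At y = 3.12 m: A R^(2/3) = 36.68 — short.
At y = 4.34 m: A R^(2/3) = 75.86 — over.
At y = 3.79 m: A R^(2/3) = 56.09 — close enough.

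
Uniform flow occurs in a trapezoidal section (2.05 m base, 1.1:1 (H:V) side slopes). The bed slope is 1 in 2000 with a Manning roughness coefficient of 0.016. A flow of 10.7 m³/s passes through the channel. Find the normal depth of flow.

Manning's equation rearranged: A R^(2/3) = nQ / (1·√S) = 0.016 × 10.7 / (√0.0005) = 7.656.
Try y = 2.16 m: A R^(2/3) = 10.36 — over.
Try y = 1.63 m: A R^(2/3) = 5.875 — short.
Try y = 1.86 m: A R^(2/3) = 7.644 — matches.

y_n = 1.86 m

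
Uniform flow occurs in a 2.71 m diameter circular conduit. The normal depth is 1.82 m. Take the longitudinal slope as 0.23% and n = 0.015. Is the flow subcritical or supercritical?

subcritical

For a circular section of diameter D = 2.71 m at depth y = 1.82 m, the central angle is θ = 2 arccos(1 − 2y/D) = 3.842 rad. Then A = (D²/8)(θ − sin θ) = 4.119 m² and P = Dθ/2 = 5.206 m.
Hydraulic radius R = A/P = 4.119/5.206 = 0.7912 m.
V = (1/n) R^(2/3) √S = (1/0.015) × 0.7912^(2/3) × √0.0023 = 2.735 m/s. Hydraulic depth D_h = A/T = 4.119/2.545 = 1.618 m.
Froude number Fr = V/√(g·D_h) = 2.735/√(9.81×1.618) = 0.686, which is less than 1, so the flow is subcritical.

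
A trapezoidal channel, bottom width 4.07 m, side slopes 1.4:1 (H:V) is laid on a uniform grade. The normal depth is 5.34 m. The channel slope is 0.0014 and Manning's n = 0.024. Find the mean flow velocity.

V = 3.06 m/s

With bottom width b = 4.07 m and side slope z = 1.4: A = (b + zy)y = (4.07 + 1.4×5.34)×5.34 = 61.66 m²; P = b + 2y√(1+z²) = 4.07 + 2×5.34×1.72 = 22.44 m.
Hydraulic radius R = A/P = 61.66/22.44 = 2.747 m.
From Manning's equation, V = (1/n) R^(2/3) S^(1/2) = (1/0.024) × 2.747^(2/3) × 0.0014^(1/2) = 3.06 m/s.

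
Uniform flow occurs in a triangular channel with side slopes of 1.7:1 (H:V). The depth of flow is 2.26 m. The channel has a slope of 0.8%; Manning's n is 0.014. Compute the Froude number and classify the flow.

For a triangular section with side slope z = 1.7: A = zy² = 1.7×2.26² = 8.683 m²; P = 2y√(1+z²) = 2×2.26×1.972 = 8.915 m.
Hydraulic radius R = A/P = 8.683/8.915 = 0.974 m.
V = (1/n) R^(2/3) √S = (1/0.014) × 0.974^(2/3) × √0.008 = 6.277 m/s. Hydraulic depth D_h = A/T = 8.683/7.684 = 1.13 m.
Froude number Fr = V/√(g·D_h) = 6.277/√(9.81×1.13) = 1.89, which is greater than 1, so the flow is supercritical.

supercritical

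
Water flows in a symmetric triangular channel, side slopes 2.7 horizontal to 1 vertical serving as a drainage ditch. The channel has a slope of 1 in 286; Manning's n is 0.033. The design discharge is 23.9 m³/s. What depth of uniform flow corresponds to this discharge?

Manning's equation rearranged: A R^(2/3) = nQ / (1·√S) = 0.033 × 23.9 / (√0.003497) = 13.34.
Trying y = 1.52 m: A R^(2/3) = 4.977 — too small.
Trying y = 2.74 m: A R^(2/3) = 23.96 — too large.
Trying y = 2.2 m: A R^(2/3) = 13.34 — matches.

y_n = 2.2 m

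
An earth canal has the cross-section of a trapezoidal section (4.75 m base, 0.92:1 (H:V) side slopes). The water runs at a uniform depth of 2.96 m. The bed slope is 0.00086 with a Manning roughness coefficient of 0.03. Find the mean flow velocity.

With bottom width b = 4.75 m and side slope z = 0.92: A = (b + zy)y = (4.75 + 0.92×2.96)×2.96 = 22.12 m²; P = b + 2y√(1+z²) = 4.75 + 2×2.96×1.359 = 12.79 m.
Hydraulic radius R = A/P = 22.12/12.79 = 1.729 m.
From Manning's equation, V = (1/n) R^(2/3) S^(1/2) = (1/0.03) × 1.729^(2/3) × 0.00086^(1/2) = 1.41 m/s.

V = 1.41 m/s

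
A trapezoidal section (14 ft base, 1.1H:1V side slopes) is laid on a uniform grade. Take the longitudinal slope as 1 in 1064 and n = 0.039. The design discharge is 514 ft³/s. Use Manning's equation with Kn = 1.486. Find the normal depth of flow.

Manning's equation rearranged: A R^(2/3) = nQ / (1.486·√S) = 0.039 × 514 / (1.486 × √0.0009398) = 440.
At y = 8.78 ft: A R^(2/3) = 621.8 — over.
At y = 6.5 ft: A R^(2/3) = 353.6 — short.
At y = 7.31 ft: A R^(2/3) = 439.7 — close enough.

y_n = 7.31 ft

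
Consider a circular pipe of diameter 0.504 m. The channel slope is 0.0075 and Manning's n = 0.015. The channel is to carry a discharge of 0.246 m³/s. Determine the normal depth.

Manning's equation rearranged: A R^(2/3) = nQ / (1·√S) = 0.015 × 0.246 / (√0.0075) = 0.04261.
At y = 0.453 m: A R^(2/3) = 0.05341 — too large.
At y = 0.32 m: A R^(2/3) = 0.03666 — too small.
At y = 0.357 m: A R^(2/3) = 0.04263 — close enough.

y_n = 0.357 m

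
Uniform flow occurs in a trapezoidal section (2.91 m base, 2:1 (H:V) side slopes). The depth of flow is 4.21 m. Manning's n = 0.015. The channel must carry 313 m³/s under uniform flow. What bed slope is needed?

With bottom width b = 2.91 m and side slope z = 2: A = (b + zy)y = (2.91 + 2×4.21)×4.21 = 47.7 m²; P = b + 2y√(1+z²) = 2.91 + 2×4.21×2.236 = 21.74 m.
Hydraulic radius R = A/P = 47.7/21.74 = 2.194 m.
From Manning's equation, S = [nQ / (1 A R^(2/3))]² = [0.015 × 313 / (1 × 47.7 × 2.194^(2/3))]² = 0.0034.

S = 0.0034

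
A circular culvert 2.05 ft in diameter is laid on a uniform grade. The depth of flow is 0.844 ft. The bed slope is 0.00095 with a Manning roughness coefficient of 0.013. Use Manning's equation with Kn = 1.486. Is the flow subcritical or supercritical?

For a circular section of diameter D = 2.05 ft at depth y = 0.844 ft, the central angle is θ = 2 arccos(1 − 2y/D) = 2.787 rad. Then A = (D²/8)(θ − sin θ) = 1.281 ft² and P = Dθ/2 = 2.856 ft.
Hydraulic radius R = A/P = 1.281/2.856 = 0.4486 ft.
V = (1.486/n) R^(2/3) √S = (1.486/0.013) × 0.4486^(2/3) × √0.00095 = 2.065 ft/s. Hydraulic depth D_h = A/T = 1.281/2.018 = 0.635 ft.
Froude number Fr = V/√(g·D_h) = 2.065/√(32.2×0.635) = 0.457, which is less than 1, so the flow is subcritical.

subcritical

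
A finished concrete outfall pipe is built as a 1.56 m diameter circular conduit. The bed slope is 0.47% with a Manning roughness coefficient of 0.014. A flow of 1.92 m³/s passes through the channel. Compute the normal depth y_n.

y_n = 0.671 m

Manning's equation rearranged: A R^(2/3) = nQ / (1·√S) = 0.014 × 1.92 / (√0.0047) = 0.3921.
At y = 0.794 m: A R^(2/3) = 0.5257 — too large.
At y = 0.465 m: A R^(2/3) = 0.1973 — too small.
At y = 0.671 m: A R^(2/3) = 0.3921 — ≈ 0.3921.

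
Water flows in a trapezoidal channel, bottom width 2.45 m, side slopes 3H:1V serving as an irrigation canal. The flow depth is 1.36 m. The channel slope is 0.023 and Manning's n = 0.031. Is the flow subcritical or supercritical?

With bottom width b = 2.45 m and side slope z = 3: A = (b + zy)y = (2.45 + 3×1.36)×1.36 = 8.881 m²; P = b + 2y√(1+z²) = 2.45 + 2×1.36×3.162 = 11.05 m.
Hydraulic radius R = A/P = 8.881/11.05 = 0.8036 m.
V = (1/n) R^(2/3) √S = (1/0.031) × 0.8036^(2/3) × √0.023 = 4.229 m/s. Hydraulic depth D_h = A/T = 8.881/10.61 = 0.837 m.
Froude number Fr = V/√(g·D_h) = 4.229/√(9.81×0.837) = 1.48, which is greater than 1, so the flow is supercritical.

supercritical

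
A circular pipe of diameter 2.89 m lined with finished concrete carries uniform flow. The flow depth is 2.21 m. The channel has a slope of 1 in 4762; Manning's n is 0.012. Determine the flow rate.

Q = 5.95 m³/s

For a circular section of diameter D = 2.89 m at depth y = 2.21 m, the central angle is θ = 2 arccos(1 − 2y/D) = 4.257 rad. Then A = (D²/8)(θ − sin θ) = 5.383 m² and P = Dθ/2 = 6.152 m.
Hydraulic radius R = A/P = 5.383/6.152 = 0.8749 m.
Manning's equation: Q = (1/n) A R^(2/3) S^(1/2) = (1/0.012) × 5.383 × 0.8749^(2/3) × 0.00021^(1/2) = 5.95 m³/s.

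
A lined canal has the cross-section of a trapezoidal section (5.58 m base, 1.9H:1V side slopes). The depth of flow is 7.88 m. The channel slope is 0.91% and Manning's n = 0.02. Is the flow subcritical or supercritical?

supercritical

With bottom width b = 5.58 m and side slope z = 1.9: A = (b + zy)y = (5.58 + 1.9×7.88)×7.88 = 161.9 m²; P = b + 2y√(1+z²) = 5.58 + 2×7.88×2.147 = 39.42 m.
Hydraulic radius R = A/P = 161.9/39.42 = 4.109 m.
V = (1/n) R^(2/3) √S = (1/0.02) × 4.109^(2/3) × √0.0091 = 12.24 m/s. Hydraulic depth D_h = A/T = 161.9/35.52 = 4.559 m.
Froude number Fr = V/√(g·D_h) = 12.24/√(9.81×4.559) = 1.83, which is greater than 1, so the flow is supercritical.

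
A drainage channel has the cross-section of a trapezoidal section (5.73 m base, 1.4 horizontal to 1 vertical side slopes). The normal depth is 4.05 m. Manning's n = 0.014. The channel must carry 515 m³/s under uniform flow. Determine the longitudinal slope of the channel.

S = 0.00782

With bottom width b = 5.73 m and side slope z = 1.4: A = (b + zy)y = (5.73 + 1.4×4.05)×4.05 = 46.17 m²; P = b + 2y√(1+z²) = 5.73 + 2×4.05×1.72 = 19.67 m.
Hydraulic radius R = A/P = 46.17/19.67 = 2.348 m.
From Manning's equation, S = [nQ / (1 A R^(2/3))]² = [0.014 × 515 / (1 × 46.17 × 2.348^(2/3))]² = 0.00782.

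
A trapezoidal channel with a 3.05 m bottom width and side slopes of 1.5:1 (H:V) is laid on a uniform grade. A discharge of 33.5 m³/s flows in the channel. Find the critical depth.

y_c = 1.74 m

At critical depth, Q² T / (g A³) = 1, i.e. A³/T = Q²/g = 33.5²/9.81 = 114.4.
Try y = 1.54 m: A³/T = 73.33 — too small.
Try y = 2 m: A³/T = 195.8 — too large.
Try y = 1.74 m: A³/T = 115.5 — close enough.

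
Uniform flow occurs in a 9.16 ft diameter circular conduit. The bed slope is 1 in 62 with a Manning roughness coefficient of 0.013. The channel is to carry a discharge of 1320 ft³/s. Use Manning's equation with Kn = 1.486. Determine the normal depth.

y_n = 6.16 ft

Manning's equation rearranged: A R^(2/3) = nQ / (1.486·√S) = 0.013 × 1320 / (1.486 × √0.01613) = 90.93.
Try y = 6.9 ft: A R^(2/3) = 104.9 — high.
Try y = 5.42 ft: A R^(2/3) = 75.29 — low.
Try y = 6.16 ft: A R^(2/3) = 90.83 — ≈ 90.93.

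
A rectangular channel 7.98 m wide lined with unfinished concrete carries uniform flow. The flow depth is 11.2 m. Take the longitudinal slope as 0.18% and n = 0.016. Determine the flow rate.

Flow area A = b·y = 7.98 × 11.2 = 89.38 m². Wetted perimeter P = b + 2y = 7.98 + 2×11.2 = 30.38 m.
Hydraulic radius R = A/P = 89.38/30.38 = 2.942 m.
Manning's equation: Q = (1/n) A R^(2/3) S^(1/2) = (1/0.016) × 89.38 × 2.942^(2/3) × 0.0018^(1/2) = 487 m³/s.

Q = 487 m³/s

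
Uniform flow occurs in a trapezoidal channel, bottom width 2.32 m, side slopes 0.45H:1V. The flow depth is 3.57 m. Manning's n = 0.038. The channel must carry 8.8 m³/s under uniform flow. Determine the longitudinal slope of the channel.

With bottom width b = 2.32 m and side slope z = 0.45: A = (b + zy)y = (2.32 + 0.45×3.57)×3.57 = 14.02 m²; P = b + 2y√(1+z²) = 2.32 + 2×3.57×1.097 = 10.15 m.
Hydraulic radius R = A/P = 14.02/10.15 = 1.381 m.
From Manning's equation, S = [nQ / (1 A R^(2/3))]² = [0.038 × 8.8 / (1 × 14.02 × 1.381^(2/3))]² = 0.00037.

S = 0.00037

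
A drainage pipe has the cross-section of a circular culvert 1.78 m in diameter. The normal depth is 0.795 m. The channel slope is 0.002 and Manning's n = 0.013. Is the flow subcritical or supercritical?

subcritical

For a circular section of diameter D = 1.78 m at depth y = 0.795 m, the central angle is θ = 2 arccos(1 − 2y/D) = 2.928 rad. Then A = (D²/8)(θ − sin θ) = 1.075 m² and P = Dθ/2 = 2.606 m.
Hydraulic radius R = A/P = 1.075/2.606 = 0.4127 m.
V = (1/n) R^(2/3) √S = (1/0.013) × 0.4127^(2/3) × √0.002 = 1.907 m/s. Hydraulic depth D_h = A/T = 1.075/1.77 = 0.6077 m.
Froude number Fr = V/√(g·D_h) = 1.907/√(9.81×0.6077) = 0.781, which is less than 1, so the flow is subcritical.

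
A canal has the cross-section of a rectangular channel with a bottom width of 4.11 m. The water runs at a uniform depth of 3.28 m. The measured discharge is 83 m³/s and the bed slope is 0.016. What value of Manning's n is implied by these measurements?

n = 0.024

Flow area A = b·y = 4.11 × 3.28 = 13.48 m². Wetted perimeter P = b + 2y = 4.11 + 2×3.28 = 10.67 m.
Hydraulic radius R = A/P = 13.48/10.67 = 1.263 m.
Rearranging Manning's equation: n = (1/Q) A R^(2/3) S^(1/2) = (1/83) × 13.48 × 1.263^(2/3) × √0.016 = 0.024.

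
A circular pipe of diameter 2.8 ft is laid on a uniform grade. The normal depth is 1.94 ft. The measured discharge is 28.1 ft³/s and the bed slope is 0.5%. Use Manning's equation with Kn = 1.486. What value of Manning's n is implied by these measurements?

n = 0.015

For a circular section of diameter D = 2.8 ft at depth y = 1.94 ft, the central angle is θ = 2 arccos(1 − 2y/D) = 3.934 rad. Then A = (D²/8)(θ − sin θ) = 4.552 ft² and P = Dθ/2 = 5.507 ft.
Hydraulic radius R = A/P = 4.552/5.507 = 0.8267 ft.
Rearranging Manning's equation: n = (1.486/Q) A R^(2/3) S^(1/2) = (1.486/28.1) × 4.552 × 0.8267^(2/3) × √0.005 = 0.015.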